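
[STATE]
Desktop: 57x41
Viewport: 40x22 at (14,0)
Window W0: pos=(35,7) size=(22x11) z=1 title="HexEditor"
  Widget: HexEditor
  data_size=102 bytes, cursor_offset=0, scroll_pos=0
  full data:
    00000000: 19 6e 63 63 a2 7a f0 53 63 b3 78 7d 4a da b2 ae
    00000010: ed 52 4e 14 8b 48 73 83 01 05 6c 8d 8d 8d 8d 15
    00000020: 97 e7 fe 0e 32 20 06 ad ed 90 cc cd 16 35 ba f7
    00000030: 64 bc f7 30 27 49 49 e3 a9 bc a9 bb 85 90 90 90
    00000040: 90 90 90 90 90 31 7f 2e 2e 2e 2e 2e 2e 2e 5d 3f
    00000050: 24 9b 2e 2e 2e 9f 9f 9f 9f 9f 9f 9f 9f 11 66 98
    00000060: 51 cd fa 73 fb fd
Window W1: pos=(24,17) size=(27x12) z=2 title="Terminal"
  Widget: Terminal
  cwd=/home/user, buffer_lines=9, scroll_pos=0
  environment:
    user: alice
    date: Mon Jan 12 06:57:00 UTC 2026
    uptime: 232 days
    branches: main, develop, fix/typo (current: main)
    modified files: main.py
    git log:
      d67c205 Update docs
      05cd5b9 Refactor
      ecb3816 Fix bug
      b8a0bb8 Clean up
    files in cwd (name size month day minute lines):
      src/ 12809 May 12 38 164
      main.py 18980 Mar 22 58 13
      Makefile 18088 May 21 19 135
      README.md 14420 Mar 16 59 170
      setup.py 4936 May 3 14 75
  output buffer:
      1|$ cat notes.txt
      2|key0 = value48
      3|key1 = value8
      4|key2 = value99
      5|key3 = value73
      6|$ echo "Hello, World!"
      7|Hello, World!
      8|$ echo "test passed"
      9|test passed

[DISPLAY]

                                        
                                        
                                        
                                        
                                        
                                        
                                        
                     ┏━━━━━━━━━━━━━━━━━━
                     ┃ HexEditor        
                     ┠──────────────────
                     ┃00000000  19 6e 63
                     ┃00000010  ed 52 4e
                     ┃00000020  97 e7 fe
                     ┃00000030  64 bc f7
                     ┃00000040  90 90 90
                     ┃00000050  24 9b 2e
                     ┃00000060  51 cd fa
          ┏━━━━━━━━━━━━━━━━━━━━━━━━━┓━━━
          ┃ Terminal                ┃   
          ┠─────────────────────────┨   
          ┃$ cat notes.txt          ┃   
          ┃key0 = value48           ┃   


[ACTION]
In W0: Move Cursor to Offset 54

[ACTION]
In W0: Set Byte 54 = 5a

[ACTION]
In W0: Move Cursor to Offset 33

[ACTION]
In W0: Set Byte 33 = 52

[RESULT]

                                        
                                        
                                        
                                        
                                        
                                        
                                        
                     ┏━━━━━━━━━━━━━━━━━━
                     ┃ HexEditor        
                     ┠──────────────────
                     ┃00000000  19 6e 63
                     ┃00000010  ed 52 4e
                     ┃00000020  97 52 fe
                     ┃00000030  64 bc f7
                     ┃00000040  90 90 90
                     ┃00000050  24 9b 2e
                     ┃00000060  51 cd fa
          ┏━━━━━━━━━━━━━━━━━━━━━━━━━┓━━━
          ┃ Terminal                ┃   
          ┠─────────────────────────┨   
          ┃$ cat notes.txt          ┃   
          ┃key0 = value48           ┃   


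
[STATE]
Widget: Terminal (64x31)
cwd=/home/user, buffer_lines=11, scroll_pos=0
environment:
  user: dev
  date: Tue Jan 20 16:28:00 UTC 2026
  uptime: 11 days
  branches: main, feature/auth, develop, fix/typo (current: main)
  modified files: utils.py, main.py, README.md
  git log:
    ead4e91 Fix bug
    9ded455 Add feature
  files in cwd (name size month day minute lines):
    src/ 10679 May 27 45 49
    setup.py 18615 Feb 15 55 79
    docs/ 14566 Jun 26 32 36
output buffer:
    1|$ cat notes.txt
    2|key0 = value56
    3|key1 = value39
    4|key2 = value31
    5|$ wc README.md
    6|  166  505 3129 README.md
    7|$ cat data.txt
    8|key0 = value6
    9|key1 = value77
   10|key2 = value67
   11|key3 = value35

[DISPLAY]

$ cat notes.txt                                                 
key0 = value56                                                  
key1 = value39                                                  
key2 = value31                                                  
$ wc README.md                                                  
  166  505 3129 README.md                                       
$ cat data.txt                                                  
key0 = value6                                                   
key1 = value77                                                  
key2 = value67                                                  
key3 = value35                                                  
$ █                                                             
                                                                
                                                                
                                                                
                                                                
                                                                
                                                                
                                                                
                                                                
                                                                
                                                                
                                                                
                                                                
                                                                
                                                                
                                                                
                                                                
                                                                
                                                                
                                                                


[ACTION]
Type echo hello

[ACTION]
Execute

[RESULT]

$ cat notes.txt                                                 
key0 = value56                                                  
key1 = value39                                                  
key2 = value31                                                  
$ wc README.md                                                  
  166  505 3129 README.md                                       
$ cat data.txt                                                  
key0 = value6                                                   
key1 = value77                                                  
key2 = value67                                                  
key3 = value35                                                  
$ echo hello                                                    
hello                                                           
$ █                                                             
                                                                
                                                                
                                                                
                                                                
                                                                
                                                                
                                                                
                                                                
                                                                
                                                                
                                                                
                                                                
                                                                
                                                                
                                                                
                                                                
                                                                


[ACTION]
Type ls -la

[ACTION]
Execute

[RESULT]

$ cat notes.txt                                                 
key0 = value56                                                  
key1 = value39                                                  
key2 = value31                                                  
$ wc README.md                                                  
  166  505 3129 README.md                                       
$ cat data.txt                                                  
key0 = value6                                                   
key1 = value77                                                  
key2 = value67                                                  
key3 = value35                                                  
$ echo hello                                                    
hello                                                           
$ ls -la                                                        
drwxr-xr-x  1 dev group    10679 May 27 10:45 src/              
-rw-r--r--  1 dev group    18615 Feb 15 10:55 setup.py          
drwxr-xr-x  1 dev group    14566 Jun 26 10:32 docs/             
$ █                                                             
                                                                
                                                                
                                                                
                                                                
                                                                
                                                                
                                                                
                                                                
                                                                
                                                                
                                                                
                                                                
                                                                


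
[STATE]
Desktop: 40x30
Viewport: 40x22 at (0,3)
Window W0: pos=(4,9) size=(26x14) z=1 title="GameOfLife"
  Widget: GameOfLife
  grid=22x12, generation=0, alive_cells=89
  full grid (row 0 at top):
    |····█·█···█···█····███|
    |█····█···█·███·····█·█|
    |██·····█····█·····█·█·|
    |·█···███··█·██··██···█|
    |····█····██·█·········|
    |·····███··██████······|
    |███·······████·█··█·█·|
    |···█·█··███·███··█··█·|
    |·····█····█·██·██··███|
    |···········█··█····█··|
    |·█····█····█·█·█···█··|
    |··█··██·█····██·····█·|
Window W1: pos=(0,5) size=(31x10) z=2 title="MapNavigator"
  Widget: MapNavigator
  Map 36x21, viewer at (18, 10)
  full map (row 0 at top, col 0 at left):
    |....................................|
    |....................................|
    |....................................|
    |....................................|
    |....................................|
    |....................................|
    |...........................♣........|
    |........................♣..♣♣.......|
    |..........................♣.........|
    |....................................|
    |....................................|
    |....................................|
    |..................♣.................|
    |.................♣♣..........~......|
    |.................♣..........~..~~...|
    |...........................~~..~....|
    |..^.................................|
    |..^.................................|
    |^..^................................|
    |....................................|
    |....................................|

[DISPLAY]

                                        
                                        
┏━━━━━━━━━━━━━━━━━━━━━━━━━━━━━┓         
┃ MapNavigator                ┃         
┠─────────────────────────────┨         
┃....................♣..♣♣....┃         
┃......................♣......┃         
┃.............................┃         
┃..............@..............┃         
┃.............................┃         
┃..............♣..............┃         
┗━━━━━━━━━━━━━━━━━━━━━━━━━━━━━┛         
    ┃·█···███··█·██··██···█  ┃          
    ┃····█····██·█·········  ┃          
    ┃·····███··██████······  ┃          
    ┃███·······████·█··█·█·  ┃          
    ┃···█·█··███·███··█··█·  ┃          
    ┃·····█····█·██·██··███  ┃          
    ┃···········█··█····█··  ┃          
    ┗━━━━━━━━━━━━━━━━━━━━━━━━┛          
                                        
                                        


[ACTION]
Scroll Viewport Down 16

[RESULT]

┃....................♣..♣♣....┃         
┃......................♣......┃         
┃.............................┃         
┃..............@..............┃         
┃.............................┃         
┃..............♣..............┃         
┗━━━━━━━━━━━━━━━━━━━━━━━━━━━━━┛         
    ┃·█···███··█·██··██···█  ┃          
    ┃····█····██·█·········  ┃          
    ┃·····███··██████······  ┃          
    ┃███·······████·█··█·█·  ┃          
    ┃···█·█··███·███··█··█·  ┃          
    ┃·····█····█·██·██··███  ┃          
    ┃···········█··█····█··  ┃          
    ┗━━━━━━━━━━━━━━━━━━━━━━━━┛          
                                        
                                        
                                        
                                        
                                        
                                        
                                        


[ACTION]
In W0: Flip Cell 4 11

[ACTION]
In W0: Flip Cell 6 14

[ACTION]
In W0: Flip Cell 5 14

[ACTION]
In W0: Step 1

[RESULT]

┃....................♣..♣♣....┃         
┃......................♣......┃         
┃.............................┃         
┃..............@..............┃         
┃.............................┃         
┃..............♣..............┃         
┗━━━━━━━━━━━━━━━━━━━━━━━━━━━━━┛         
    ┃██···██████··█···█····  ┃          
    ┃····█···██····█·█·····  ┃          
    ┃·█···██········█······  ┃          
    ┃·██·██·██······██··█··  ┃          
    ┃·██·█············██···  ┃          
    ┃····█·····█····██·██·█  ┃          
    ┃··········██····█·██··  ┃          
    ┗━━━━━━━━━━━━━━━━━━━━━━━━┛          
                                        
                                        
                                        
                                        
                                        
                                        
                                        


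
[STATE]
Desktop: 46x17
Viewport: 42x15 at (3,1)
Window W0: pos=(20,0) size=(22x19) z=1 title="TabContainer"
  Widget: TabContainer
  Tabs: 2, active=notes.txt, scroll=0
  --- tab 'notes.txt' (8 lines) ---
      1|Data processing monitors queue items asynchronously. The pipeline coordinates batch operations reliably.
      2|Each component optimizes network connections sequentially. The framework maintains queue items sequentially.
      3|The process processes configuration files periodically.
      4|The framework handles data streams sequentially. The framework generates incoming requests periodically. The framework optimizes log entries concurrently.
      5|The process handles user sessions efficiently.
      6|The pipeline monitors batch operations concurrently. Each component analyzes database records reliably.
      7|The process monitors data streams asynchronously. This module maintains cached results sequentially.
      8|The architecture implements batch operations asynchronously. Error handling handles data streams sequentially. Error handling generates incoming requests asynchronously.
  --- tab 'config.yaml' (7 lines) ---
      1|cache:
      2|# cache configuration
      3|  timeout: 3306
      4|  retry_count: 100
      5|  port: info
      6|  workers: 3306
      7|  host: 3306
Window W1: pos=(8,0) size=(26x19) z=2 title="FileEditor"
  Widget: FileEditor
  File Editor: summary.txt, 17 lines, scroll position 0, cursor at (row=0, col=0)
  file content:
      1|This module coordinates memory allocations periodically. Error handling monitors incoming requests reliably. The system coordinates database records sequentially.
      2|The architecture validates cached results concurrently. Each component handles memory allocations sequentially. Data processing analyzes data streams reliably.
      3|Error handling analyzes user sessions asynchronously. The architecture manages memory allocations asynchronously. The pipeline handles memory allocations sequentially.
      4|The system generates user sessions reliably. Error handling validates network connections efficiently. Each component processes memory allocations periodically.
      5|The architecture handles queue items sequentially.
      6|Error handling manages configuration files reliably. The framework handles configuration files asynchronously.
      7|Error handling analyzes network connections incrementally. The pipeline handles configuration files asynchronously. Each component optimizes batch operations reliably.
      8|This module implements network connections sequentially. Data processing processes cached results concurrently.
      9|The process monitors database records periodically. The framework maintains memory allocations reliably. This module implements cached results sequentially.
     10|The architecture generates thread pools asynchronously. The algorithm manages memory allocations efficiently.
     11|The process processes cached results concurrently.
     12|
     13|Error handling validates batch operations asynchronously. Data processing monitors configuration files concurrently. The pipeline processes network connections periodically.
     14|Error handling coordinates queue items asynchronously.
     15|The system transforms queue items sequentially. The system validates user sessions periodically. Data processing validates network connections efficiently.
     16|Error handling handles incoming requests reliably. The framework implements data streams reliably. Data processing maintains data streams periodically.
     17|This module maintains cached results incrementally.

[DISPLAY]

     ┃ FileEditor             ┃       ┃   
     ┠────────────────────────┨───────┨   
     ┃█his module coordinates▲┃config.┃   
     ┃The architecture valida█┃───────┃   
     ┃Error handling analyzes░┃ng moni┃   
     ┃The system generates us░┃t optim┃   
     ┃The architecture handle░┃rocesse┃   
     ┃Error handling manages ░┃ handle┃   
     ┃Error handling analyzes░┃andles ┃   
     ┃This module implements ░┃monitor┃   
     ┃The process monitors da░┃onitors┃   
     ┃The architecture genera░┃ure imp┃   
     ┃The process processes c░┃       ┃   
     ┃                       ░┃       ┃   
     ┃Error handling validate░┃       ┃   


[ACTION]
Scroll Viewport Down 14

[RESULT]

     ┠────────────────────────┨───────┨   
     ┃█his module coordinates▲┃config.┃   
     ┃The architecture valida█┃───────┃   
     ┃Error handling analyzes░┃ng moni┃   
     ┃The system generates us░┃t optim┃   
     ┃The architecture handle░┃rocesse┃   
     ┃Error handling manages ░┃ handle┃   
     ┃Error handling analyzes░┃andles ┃   
     ┃This module implements ░┃monitor┃   
     ┃The process monitors da░┃onitors┃   
     ┃The architecture genera░┃ure imp┃   
     ┃The process processes c░┃       ┃   
     ┃                       ░┃       ┃   
     ┃Error handling validate░┃       ┃   
     ┃Error handling coordina░┃       ┃   


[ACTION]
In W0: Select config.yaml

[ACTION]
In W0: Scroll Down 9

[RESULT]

     ┠────────────────────────┨───────┨   
     ┃█his module coordinates▲┃config.┃   
     ┃The architecture valida█┃───────┃   
     ┃Error handling analyzes░┃       ┃   
     ┃The system generates us░┃       ┃   
     ┃The architecture handle░┃       ┃   
     ┃Error handling manages ░┃       ┃   
     ┃Error handling analyzes░┃       ┃   
     ┃This module implements ░┃       ┃   
     ┃The process monitors da░┃       ┃   
     ┃The architecture genera░┃       ┃   
     ┃The process processes c░┃       ┃   
     ┃                       ░┃       ┃   
     ┃Error handling validate░┃       ┃   
     ┃Error handling coordina░┃       ┃   


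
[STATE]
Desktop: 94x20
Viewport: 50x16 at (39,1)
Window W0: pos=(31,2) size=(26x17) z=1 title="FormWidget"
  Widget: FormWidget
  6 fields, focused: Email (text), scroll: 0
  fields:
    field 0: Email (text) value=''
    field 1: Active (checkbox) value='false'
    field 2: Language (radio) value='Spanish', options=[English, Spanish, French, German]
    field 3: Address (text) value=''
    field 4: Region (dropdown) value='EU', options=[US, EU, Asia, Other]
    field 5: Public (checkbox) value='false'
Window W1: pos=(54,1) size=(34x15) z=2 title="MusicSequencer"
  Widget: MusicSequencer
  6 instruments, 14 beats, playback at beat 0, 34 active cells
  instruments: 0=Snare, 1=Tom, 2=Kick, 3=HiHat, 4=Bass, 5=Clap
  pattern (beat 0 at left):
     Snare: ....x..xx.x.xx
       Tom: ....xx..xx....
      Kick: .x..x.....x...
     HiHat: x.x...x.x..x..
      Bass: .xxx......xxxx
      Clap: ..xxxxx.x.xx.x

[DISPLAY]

               ┏━━━━━━━━━━━━━━━━━━━━━━━━━━━━━━━━┓ 
━━━━━━━━━━━━━━━┃ MusicSequencer                 ┃ 
dget           ┠────────────────────────────────┨ 
───────────────┃      ▼1234567890123            ┃ 
:      [       ┃ Snare····█··██·█·██            ┃ 
e:     [ ]     ┃   Tom····██··██····            ┃ 
age:   ( ) Engl┃  Kick·█··█·····█···            ┃ 
ss:    [       ┃ HiHat█·█···█·█··█··            ┃ 
n:     [EU     ┃  Bass·███······████            ┃ 
c:     [ ]     ┃  Clap··█████·█·██·█            ┃ 
               ┃                                ┃ 
               ┃                                ┃ 
               ┃                                ┃ 
               ┃                                ┃ 
               ┗━━━━━━━━━━━━━━━━━━━━━━━━━━━━━━━━┛ 
                 ┃                                


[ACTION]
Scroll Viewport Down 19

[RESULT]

───────────────┃      ▼1234567890123            ┃ 
:      [       ┃ Snare····█··██·█·██            ┃ 
e:     [ ]     ┃   Tom····██··██····            ┃ 
age:   ( ) Engl┃  Kick·█··█·····█···            ┃ 
ss:    [       ┃ HiHat█·█···█·█··█··            ┃ 
n:     [EU     ┃  Bass·███······████            ┃ 
c:     [ ]     ┃  Clap··█████·█·██·█            ┃ 
               ┃                                ┃ 
               ┃                                ┃ 
               ┃                                ┃ 
               ┃                                ┃ 
               ┗━━━━━━━━━━━━━━━━━━━━━━━━━━━━━━━━┛ 
                 ┃                                
                 ┃                                
━━━━━━━━━━━━━━━━━┛                                
                                                  


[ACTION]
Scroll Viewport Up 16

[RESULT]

                                                  
               ┏━━━━━━━━━━━━━━━━━━━━━━━━━━━━━━━━┓ 
━━━━━━━━━━━━━━━┃ MusicSequencer                 ┃ 
dget           ┠────────────────────────────────┨ 
───────────────┃      ▼1234567890123            ┃ 
:      [       ┃ Snare····█··██·█·██            ┃ 
e:     [ ]     ┃   Tom····██··██····            ┃ 
age:   ( ) Engl┃  Kick·█··█·····█···            ┃ 
ss:    [       ┃ HiHat█·█···█·█··█··            ┃ 
n:     [EU     ┃  Bass·███······████            ┃ 
c:     [ ]     ┃  Clap··█████·█·██·█            ┃ 
               ┃                                ┃ 
               ┃                                ┃ 
               ┃                                ┃ 
               ┃                                ┃ 
               ┗━━━━━━━━━━━━━━━━━━━━━━━━━━━━━━━━┛ 


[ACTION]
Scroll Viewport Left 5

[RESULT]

                                                  
                    ┏━━━━━━━━━━━━━━━━━━━━━━━━━━━━━
━━━━━━━━━━━━━━━━━━━━┃ MusicSequencer              
ormWidget           ┠─────────────────────────────
────────────────────┃      ▼1234567890123         
Email:      [       ┃ Snare····█··██·█·██         
Active:     [ ]     ┃   Tom····██··██····         
Language:   ( ) Engl┃  Kick·█··█·····█···         
Address:    [       ┃ HiHat█·█···█·█··█··         
Region:     [EU     ┃  Bass·███······████         
Public:     [ ]     ┃  Clap··█████·█·██·█         
                    ┃                             
                    ┃                             
                    ┃                             
                    ┃                             
                    ┗━━━━━━━━━━━━━━━━━━━━━━━━━━━━━


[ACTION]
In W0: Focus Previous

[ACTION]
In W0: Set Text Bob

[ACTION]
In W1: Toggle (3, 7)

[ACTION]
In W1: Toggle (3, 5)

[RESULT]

                                                  
                    ┏━━━━━━━━━━━━━━━━━━━━━━━━━━━━━
━━━━━━━━━━━━━━━━━━━━┃ MusicSequencer              
ormWidget           ┠─────────────────────────────
────────────────────┃      ▼1234567890123         
Email:      [       ┃ Snare····█··██·█·██         
Active:     [ ]     ┃   Tom····██··██····         
Language:   ( ) Engl┃  Kick·█··█·····█···         
Address:    [       ┃ HiHat█·█··████··█··         
Region:     [EU     ┃  Bass·███······████         
Public:     [ ]     ┃  Clap··█████·█·██·█         
                    ┃                             
                    ┃                             
                    ┃                             
                    ┃                             
                    ┗━━━━━━━━━━━━━━━━━━━━━━━━━━━━━


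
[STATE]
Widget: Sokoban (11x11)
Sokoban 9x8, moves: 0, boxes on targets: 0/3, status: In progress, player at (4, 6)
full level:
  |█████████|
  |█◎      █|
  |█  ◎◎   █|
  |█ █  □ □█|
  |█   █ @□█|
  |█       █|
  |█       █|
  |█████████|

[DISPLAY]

█████████  
█◎      █  
█  ◎◎   █  
█ █  □ □█  
█   █ @□█  
█       █  
█       █  
█████████  
Moves: 0  0
           
           


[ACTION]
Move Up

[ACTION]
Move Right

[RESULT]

█████████  
█◎      █  
█  ◎◎   █  
█ █  □@□█  
█   █  □█  
█       █  
█       █  
█████████  
Moves: 1  0
           
           


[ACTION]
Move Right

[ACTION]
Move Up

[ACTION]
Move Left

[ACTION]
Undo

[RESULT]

█████████  
█◎      █  
█  ◎◎ @ █  
█ █  □ □█  
█   █  □█  
█       █  
█       █  
█████████  
Moves: 2  0
           
           


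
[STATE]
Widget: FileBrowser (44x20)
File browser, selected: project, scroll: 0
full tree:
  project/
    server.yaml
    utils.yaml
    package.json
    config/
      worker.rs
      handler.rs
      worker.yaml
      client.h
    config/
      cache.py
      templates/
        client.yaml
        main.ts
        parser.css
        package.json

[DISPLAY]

> [-] project/                              
    server.yaml                             
    utils.yaml                              
    package.json                            
    [+] config/                             
    [+] config/                             
                                            
                                            
                                            
                                            
                                            
                                            
                                            
                                            
                                            
                                            
                                            
                                            
                                            
                                            


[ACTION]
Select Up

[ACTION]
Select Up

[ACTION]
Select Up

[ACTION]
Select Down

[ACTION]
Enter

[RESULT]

  [-] project/                              
  > server.yaml                             
    utils.yaml                              
    package.json                            
    [+] config/                             
    [+] config/                             
                                            
                                            
                                            
                                            
                                            
                                            
                                            
                                            
                                            
                                            
                                            
                                            
                                            
                                            


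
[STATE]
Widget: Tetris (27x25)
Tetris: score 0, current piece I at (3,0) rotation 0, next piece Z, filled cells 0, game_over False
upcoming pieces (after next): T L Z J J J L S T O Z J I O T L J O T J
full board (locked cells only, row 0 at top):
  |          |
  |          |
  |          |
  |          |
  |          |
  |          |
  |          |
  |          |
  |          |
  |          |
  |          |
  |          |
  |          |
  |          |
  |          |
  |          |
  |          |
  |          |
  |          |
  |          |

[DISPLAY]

   ████   │Next:           
          │▓▓              
          │ ▓▓             
          │                
          │                
          │                
          │Score:          
          │0               
          │                
          │                
          │                
          │                
          │                
          │                
          │                
          │                
          │                
          │                
          │                
          │                
          │                
          │                
          │                
          │                
          │                


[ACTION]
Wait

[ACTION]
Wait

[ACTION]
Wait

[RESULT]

          │Next:           
          │▓▓              
          │ ▓▓             
   ████   │                
          │                
          │                
          │Score:          
          │0               
          │                
          │                
          │                
          │                
          │                
          │                
          │                
          │                
          │                
          │                
          │                
          │                
          │                
          │                
          │                
          │                
          │                


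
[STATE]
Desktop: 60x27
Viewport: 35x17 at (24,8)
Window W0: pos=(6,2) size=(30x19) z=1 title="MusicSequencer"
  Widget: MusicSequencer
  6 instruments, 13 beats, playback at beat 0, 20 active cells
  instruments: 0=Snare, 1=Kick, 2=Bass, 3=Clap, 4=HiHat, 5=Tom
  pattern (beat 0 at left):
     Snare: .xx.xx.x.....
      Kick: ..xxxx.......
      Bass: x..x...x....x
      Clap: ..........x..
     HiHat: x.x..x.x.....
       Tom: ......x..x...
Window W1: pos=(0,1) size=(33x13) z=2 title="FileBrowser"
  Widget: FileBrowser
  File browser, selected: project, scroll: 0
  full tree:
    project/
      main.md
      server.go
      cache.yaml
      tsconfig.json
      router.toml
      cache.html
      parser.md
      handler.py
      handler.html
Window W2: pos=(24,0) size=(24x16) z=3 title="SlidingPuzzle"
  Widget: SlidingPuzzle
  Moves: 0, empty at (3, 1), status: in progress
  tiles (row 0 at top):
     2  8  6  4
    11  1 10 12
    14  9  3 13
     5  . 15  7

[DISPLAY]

┃│ 14 │  9 │  3 │ 13 │ ┃           
┃├────┼────┼────┼────┤ ┃           
┃│  5 │    │ 15 │  7 │ ┃           
┃└────┴────┴────┴────┘ ┃           
┃Moves: 0              ┃           
┃                      ┃           
┃                      ┃           
┗━━━━━━━━━━━━━━━━━━━━━━┛           
           ┃                       
           ┃                       
           ┃                       
           ┃                       
━━━━━━━━━━━┛                       
                                   
                                   
                                   
                                   


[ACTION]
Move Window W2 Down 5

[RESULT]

┃┌────┬────┬────┬────┐ ┃           
┃│  2 │  8 │  6 │  4 │ ┃           
┃├────┼────┼────┼────┤ ┃           
┃│ 11 │  1 │ 10 │ 12 │ ┃           
┃├────┼────┼────┼────┤ ┃           
┃│ 14 │  9 │  3 │ 13 │ ┃           
┃├────┼────┼────┼────┤ ┃           
┃│  5 │    │ 15 │  7 │ ┃           
┃└────┴────┴────┴────┘ ┃           
┃Moves: 0              ┃           
┃                      ┃           
┃                      ┃           
┗━━━━━━━━━━━━━━━━━━━━━━┛           
                                   
                                   
                                   
                                   


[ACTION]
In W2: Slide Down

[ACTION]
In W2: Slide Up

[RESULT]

┃┌────┬────┬────┬────┐ ┃           
┃│  2 │  8 │  6 │  4 │ ┃           
┃├────┼────┼────┼────┤ ┃           
┃│ 11 │  1 │ 10 │ 12 │ ┃           
┃├────┼────┼────┼────┤ ┃           
┃│ 14 │  9 │  3 │ 13 │ ┃           
┃├────┼────┼────┼────┤ ┃           
┃│  5 │    │ 15 │  7 │ ┃           
┃└────┴────┴────┴────┘ ┃           
┃Moves: 2              ┃           
┃                      ┃           
┃                      ┃           
┗━━━━━━━━━━━━━━━━━━━━━━┛           
                                   
                                   
                                   
                                   


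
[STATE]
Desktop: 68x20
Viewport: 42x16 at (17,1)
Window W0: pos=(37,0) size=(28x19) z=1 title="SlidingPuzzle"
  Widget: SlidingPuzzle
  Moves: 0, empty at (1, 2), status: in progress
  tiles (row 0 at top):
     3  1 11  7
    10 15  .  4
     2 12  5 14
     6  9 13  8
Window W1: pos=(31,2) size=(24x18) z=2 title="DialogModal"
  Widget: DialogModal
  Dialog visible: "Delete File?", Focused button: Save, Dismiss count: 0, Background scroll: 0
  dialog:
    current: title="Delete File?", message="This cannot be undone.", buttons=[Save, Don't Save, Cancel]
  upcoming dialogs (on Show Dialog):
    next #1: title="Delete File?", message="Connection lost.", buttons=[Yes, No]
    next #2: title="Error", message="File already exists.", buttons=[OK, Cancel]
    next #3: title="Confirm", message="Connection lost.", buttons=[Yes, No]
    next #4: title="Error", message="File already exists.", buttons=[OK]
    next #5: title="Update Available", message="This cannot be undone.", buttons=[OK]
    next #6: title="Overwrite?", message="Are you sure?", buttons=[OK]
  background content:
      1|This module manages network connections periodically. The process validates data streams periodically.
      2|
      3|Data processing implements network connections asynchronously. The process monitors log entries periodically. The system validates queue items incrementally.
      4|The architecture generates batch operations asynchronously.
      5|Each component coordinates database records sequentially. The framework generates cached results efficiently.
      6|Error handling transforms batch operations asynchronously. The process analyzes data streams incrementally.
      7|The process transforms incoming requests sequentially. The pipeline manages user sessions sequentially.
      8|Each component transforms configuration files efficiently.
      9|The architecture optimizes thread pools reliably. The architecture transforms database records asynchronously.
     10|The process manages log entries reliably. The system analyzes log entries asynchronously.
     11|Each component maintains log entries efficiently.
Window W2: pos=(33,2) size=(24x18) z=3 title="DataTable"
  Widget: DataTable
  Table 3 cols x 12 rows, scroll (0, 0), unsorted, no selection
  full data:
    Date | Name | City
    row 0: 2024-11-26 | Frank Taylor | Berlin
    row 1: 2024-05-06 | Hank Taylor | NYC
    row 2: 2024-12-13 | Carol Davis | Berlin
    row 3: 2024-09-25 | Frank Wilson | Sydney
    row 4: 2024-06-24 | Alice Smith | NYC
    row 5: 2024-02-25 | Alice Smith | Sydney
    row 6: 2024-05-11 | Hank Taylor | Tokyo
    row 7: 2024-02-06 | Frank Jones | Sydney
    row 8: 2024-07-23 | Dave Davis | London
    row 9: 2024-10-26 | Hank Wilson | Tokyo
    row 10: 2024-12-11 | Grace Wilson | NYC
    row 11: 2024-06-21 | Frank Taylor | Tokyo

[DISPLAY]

                    ┃ SlidingPuzzle       
              ┏━┏━━━━━━━━━━━━━━━━━━━━━━┓──
              ┃ ┃ DataTable            ┃─┐
              ┠─┠──────────────────────┨ │
              ┃T┃Date      │Name       ┃─┤
              ┃ ┃──────────┼───────────┃ │
              ┃D┃2024-11-26│Frank Taylo┃─┤
              ┃T┃2024-05-06│Hank Taylor┃ │
              ┃E┃2024-12-13│Carol Davis┃─┤
              ┃E┃2024-09-25│Frank Wilso┃ │
              ┃T┃2024-06-24│Alice Smith┃─┘
              ┃E┃2024-02-25│Alice Smith┃  
              ┃T┃2024-05-11│Hank Taylor┃  
              ┃T┃2024-02-06│Frank Jones┃  
              ┃E┃2024-07-23│Dave Davis ┃  
              ┃ ┃2024-10-26│Hank Wilson┃  


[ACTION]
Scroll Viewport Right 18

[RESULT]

           ┃ SlidingPuzzle            ┃   
     ┏━┏━━━━━━━━━━━━━━━━━━━━━━┓───────┨   
     ┃ ┃ DataTable            ┃─┐     ┃   
     ┠─┠──────────────────────┨ │     ┃   
     ┃T┃Date      │Name       ┃─┤     ┃   
     ┃ ┃──────────┼───────────┃ │     ┃   
     ┃D┃2024-11-26│Frank Taylo┃─┤     ┃   
     ┃T┃2024-05-06│Hank Taylor┃ │     ┃   
     ┃E┃2024-12-13│Carol Davis┃─┤     ┃   
     ┃E┃2024-09-25│Frank Wilso┃ │     ┃   
     ┃T┃2024-06-24│Alice Smith┃─┘     ┃   
     ┃E┃2024-02-25│Alice Smith┃       ┃   
     ┃T┃2024-05-11│Hank Taylor┃       ┃   
     ┃T┃2024-02-06│Frank Jones┃       ┃   
     ┃E┃2024-07-23│Dave Davis ┃       ┃   
     ┃ ┃2024-10-26│Hank Wilson┃       ┃   


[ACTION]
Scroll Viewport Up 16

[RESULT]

           ┏━━━━━━━━━━━━━━━━━━━━━━━━━━┓   
           ┃ SlidingPuzzle            ┃   
     ┏━┏━━━━━━━━━━━━━━━━━━━━━━┓───────┨   
     ┃ ┃ DataTable            ┃─┐     ┃   
     ┠─┠──────────────────────┨ │     ┃   
     ┃T┃Date      │Name       ┃─┤     ┃   
     ┃ ┃──────────┼───────────┃ │     ┃   
     ┃D┃2024-11-26│Frank Taylo┃─┤     ┃   
     ┃T┃2024-05-06│Hank Taylor┃ │     ┃   
     ┃E┃2024-12-13│Carol Davis┃─┤     ┃   
     ┃E┃2024-09-25│Frank Wilso┃ │     ┃   
     ┃T┃2024-06-24│Alice Smith┃─┘     ┃   
     ┃E┃2024-02-25│Alice Smith┃       ┃   
     ┃T┃2024-05-11│Hank Taylor┃       ┃   
     ┃T┃2024-02-06│Frank Jones┃       ┃   
     ┃E┃2024-07-23│Dave Davis ┃       ┃   
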